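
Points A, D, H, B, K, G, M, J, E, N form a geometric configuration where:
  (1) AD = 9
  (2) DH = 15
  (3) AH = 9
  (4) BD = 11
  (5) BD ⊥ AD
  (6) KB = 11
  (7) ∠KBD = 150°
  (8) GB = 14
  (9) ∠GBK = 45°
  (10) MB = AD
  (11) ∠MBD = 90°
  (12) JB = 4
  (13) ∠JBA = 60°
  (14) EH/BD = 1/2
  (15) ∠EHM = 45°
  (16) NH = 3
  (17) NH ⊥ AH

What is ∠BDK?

Step 1: By the law of cosines on triangle DBK: DK² = 11² + 11² − 2·11·11·cos(150°) = 451.58, so DK ≈ 21.25.
Step 2: By the inverse law of cosines on triangle BDK: cos(∠BDK) = (11² + 21.25² − 11²) / (2·11·21.25) = 451.58/467.51 = 0.9659, so ∠BDK = 15°.

Therefore, the measure of angle ∠BDK = 15°.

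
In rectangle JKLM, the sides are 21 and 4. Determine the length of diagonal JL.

Using the Pythagorean theorem:
d² = 21² + 4² = 441 + 16 = 457
d = sqrt(457)

sqrt(457)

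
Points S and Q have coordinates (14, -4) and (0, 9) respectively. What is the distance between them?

d = sqrt((-14)^2 + (13)^2) = sqrt(365)

sqrt(365)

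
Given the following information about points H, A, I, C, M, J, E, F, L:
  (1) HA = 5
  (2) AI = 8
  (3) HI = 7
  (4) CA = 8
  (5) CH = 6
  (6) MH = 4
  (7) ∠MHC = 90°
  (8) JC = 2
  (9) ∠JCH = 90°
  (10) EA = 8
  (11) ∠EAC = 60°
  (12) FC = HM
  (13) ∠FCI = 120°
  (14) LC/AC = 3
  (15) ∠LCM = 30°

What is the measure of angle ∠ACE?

Step 1: By the law of cosines on triangle CAE: CE² = 8² + 8² − 2·8·8·cos(60°) = 64, so CE = 8.
Step 2: By the inverse law of cosines on triangle ACE: cos(∠ACE) = (8² + 8² − 8²) / (2·8·8) = 64/128 = 0.5, so ∠ACE = 60°.

Therefore, the measure of angle ∠ACE = 60°.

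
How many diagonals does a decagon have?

Total line segments between 10 vertices = C(10,2) = 45.
Subtract the 10 sides: 45 - 10 = 35 diagonals.

35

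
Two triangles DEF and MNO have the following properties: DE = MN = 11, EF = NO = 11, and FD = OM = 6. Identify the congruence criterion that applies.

The given information provides:
DE = MN = 11, EF = NO = 11, and FD = OM = 6
This matches the SSS congruence theorem.
All three pairs of corresponding sides are equal (Side-Side-Side).

SSS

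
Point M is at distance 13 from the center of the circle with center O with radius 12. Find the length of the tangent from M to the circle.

tangent = √(d² - r²) = √(13² - 12²) = √(169 - 144) = √25 = 5

5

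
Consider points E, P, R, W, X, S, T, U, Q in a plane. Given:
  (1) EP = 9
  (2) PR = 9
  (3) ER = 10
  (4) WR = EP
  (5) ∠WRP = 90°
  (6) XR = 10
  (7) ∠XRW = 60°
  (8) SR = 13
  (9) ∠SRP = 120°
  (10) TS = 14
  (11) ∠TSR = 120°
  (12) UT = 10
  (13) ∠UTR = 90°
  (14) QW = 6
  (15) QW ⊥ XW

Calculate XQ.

From the given relations: WR = EP = 9.
Step 1: By the law of cosines on triangle XRW: XW² = 10² + 9² − 2·10·9·cos(60°) = 91, so XW = √91.
Step 2: By the law of cosines on triangle XWQ: XQ² = √91² + 6² − 2·√91·6·cos(90°) = 127, so XQ = √127.

Therefore, the length of XQ = √127.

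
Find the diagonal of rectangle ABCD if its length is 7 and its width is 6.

Using the Pythagorean theorem:
d² = 7² + 6² = 49 + 36 = 85
d = sqrt(85)

sqrt(85)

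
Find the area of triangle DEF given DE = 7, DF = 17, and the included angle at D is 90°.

Area = (1/2) * DE * DF * sin(D)
Area = (1/2) * 7 * 17 * sin(90°)
Area = (1/2) * 7 * 17 * 1
Area = 119/2

119/2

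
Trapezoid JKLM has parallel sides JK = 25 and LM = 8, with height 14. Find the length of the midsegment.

midsegment = (25 + 8) / 2 = 33 / 2 = 33/2

33/2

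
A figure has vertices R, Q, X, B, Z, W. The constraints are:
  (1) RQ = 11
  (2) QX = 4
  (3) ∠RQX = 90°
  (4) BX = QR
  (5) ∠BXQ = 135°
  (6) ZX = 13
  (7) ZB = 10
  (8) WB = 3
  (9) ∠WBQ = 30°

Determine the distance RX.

Step 1: By the law of cosines on triangle RQX: RX² = 11² + 4² − 2·11·4·cos(90°) = 137, so RX = √137.

Therefore, the length of RX = √137.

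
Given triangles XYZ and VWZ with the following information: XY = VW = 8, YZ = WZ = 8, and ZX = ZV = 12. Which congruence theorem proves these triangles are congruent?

Consider the given information: XY = VW = 8, YZ = WZ = 8, and ZX = ZV = 12
This is not SAS or AAS: SAS requires two sides and the included angle between them. AAS requires two angles and a non-included side.
The correct criterion is SSS. All three pairs of corresponding sides are equal (Side-Side-Side).

SSS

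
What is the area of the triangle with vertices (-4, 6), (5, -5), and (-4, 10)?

The Shoelace formula computes the area from vertex coordinates by summing cross products.
For vertices (-4,6), (5,-5), (-4,10):
Signed sum = -4*-5 - 5*6 + 5*10 - -4*-5 + -4*6 - -4*10
= -10 + 30 + 16 = 36
Area = (1/2)|36| = 18.

18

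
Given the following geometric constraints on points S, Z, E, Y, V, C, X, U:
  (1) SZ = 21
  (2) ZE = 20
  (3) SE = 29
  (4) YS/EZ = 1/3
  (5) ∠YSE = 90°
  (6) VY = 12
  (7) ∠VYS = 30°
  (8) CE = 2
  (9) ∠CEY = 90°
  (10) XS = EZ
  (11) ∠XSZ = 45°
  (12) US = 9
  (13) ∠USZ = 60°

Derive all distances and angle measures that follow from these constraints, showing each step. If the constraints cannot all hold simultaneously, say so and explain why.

The constraints are consistent.

From the given relations:
  YS = 1/3·EZ = 1/3·20 ≈ 6.67
  XS = EZ = 20

Step 1: From SY = 6.67, YV = 12, and ∠SYV = 30°, by the law of cosines:
  SV² = SY² + YV² - 2·SY·YV·cos(30°) = 44.44 + 144 - 138.6 = 49.88
  SV ≈ 7.06

Step 2: From ZS = 21, SX = 20, and ∠ZSX = 45°, by the law of cosines:
  ZX² = ZS² + SX² - 2·ZS·SX·cos(45°) = 441 + 400 - 594 = 247
  ZX ≈ 15.72

Step 3: From ZS = 21, SU = 9, and ∠ZSU = 60°, by the law of cosines:
  ZU² = ZS² + SU² - 2·ZS·SU·cos(60°) = 441 + 81 - 189 = 333
  ZU = 3·√37

Step 4: From ES = 29, SY = 6.67, and ∠ESY = 90°, by the law of cosines:
  EY² = ES² + SY² - 2·ES·SY·cos(90°) = 841 + 44.44 - 0 = 885.4
  EY ≈ 29.76

Step 5: From SE = 29, SZ = 21, EZ = 20, by the inverse law of cosines:
  cos(∠ESZ) = (SE² + SZ² - EZ²) / (2·SE·SZ)
  ∠ESZ = 43.6°

Step 6: From ZE = 20, ZS = 21, ES = 29, by the inverse law of cosines:
  cos(∠EZS) = (ZE² + ZS² - ES²) / (2·ZE·ZS)
  ∠EZS = 90°

Step 7: From ES = 29, EZ = 20, SZ = 21, by the inverse law of cosines:
  cos(∠SEZ) = (ES² + EZ² - SZ²) / (2·ES·EZ)
  ∠SEZ = 46.4°

Step 8: From YE = 29.76, EC = 2, and ∠YEC = 90°, by the law of cosines:
  YC² = YE² + EC² - 2·YE·EC·cos(90°) = 885.4 + 4 - 0 = 889.4
  YC ≈ 29.82

Step 9: From SV = 7.06, SY = 6.67, VY = 12, by the inverse law of cosines:
  cos(∠VSY) = (SV² + SY² - VY²) / (2·SV·SY)
  ∠VSY = 121.84°

Step 10: From ZS = 21, ZU = 3·√37, SU = 9, by the inverse law of cosines:
  cos(∠SZU) = (ZS² + ZU² - SU²) / (2·ZS·ZU)
  ∠SZU = 25.28°

Step 11: From ZS = 21, ZX = 15.72, SX = 20, by the inverse law of cosines:
  cos(∠SZX) = (ZS² + ZX² - SX²) / (2·ZS·ZX)
  ∠SZX = 64.13°

Step 12: From ES = 29, EY = 29.76, SY = 6.67, by the inverse law of cosines:
  cos(∠SEY) = (ES² + EY² - SY²) / (2·ES·EY)
  ∠SEY = 12.95°

Step 13: From YE = 29.76, YS = 6.67, ES = 29, by the inverse law of cosines:
  cos(∠EYS) = (YE² + YS² - ES²) / (2·YE·YS)
  ∠EYS = 77.05°

Step 14: From VS = 7.06, VY = 12, SY = 6.67, by the inverse law of cosines:
  cos(∠SVY) = (VS² + VY² - SY²) / (2·VS·VY)
  ∠SVY = 28.16°

Step 15: From XS = 20, XZ = 15.72, SZ = 21, by the inverse law of cosines:
  cos(∠SXZ) = (XS² + XZ² - SZ²) / (2·XS·XZ)
  ∠SXZ = 70.87°

Step 16: From US = 9, UZ = 3·√37, SZ = 21, by the inverse law of cosines:
  cos(∠SUZ) = (US² + UZ² - SZ²) / (2·US·UZ)
  ∠SUZ = 94.72°

Step 17: From YC = 29.82, YE = 29.76, CE = 2, by the inverse law of cosines:
  cos(∠CYE) = (YC² + YE² - CE²) / (2·YC·YE)
  ∠CYE = 3.85°

Step 18: From CE = 2, CY = 29.82, EY = 29.76, by the inverse law of cosines:
  cos(∠ECY) = (CE² + CY² - EY²) / (2·CE·CY)
  ∠ECY = 86.15°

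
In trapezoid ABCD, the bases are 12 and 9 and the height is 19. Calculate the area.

Area = (12 + 9) * 19 / 2 = 399 / 2 = 399/2

399/2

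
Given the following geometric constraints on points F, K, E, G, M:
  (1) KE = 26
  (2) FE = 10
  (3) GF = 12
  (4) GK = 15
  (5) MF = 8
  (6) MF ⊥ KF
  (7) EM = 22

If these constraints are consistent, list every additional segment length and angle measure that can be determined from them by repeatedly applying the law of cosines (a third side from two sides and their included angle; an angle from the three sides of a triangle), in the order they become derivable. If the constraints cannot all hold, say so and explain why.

These constraints are not satisfiable: by the triangle inequality in triangle FEM, (2) FE = 10 and (5) MF = 8 force EM ≤ 10 + 8 = 18, but (7) says EM = 22. No planar figure meets all of them, so nothing further can be derived.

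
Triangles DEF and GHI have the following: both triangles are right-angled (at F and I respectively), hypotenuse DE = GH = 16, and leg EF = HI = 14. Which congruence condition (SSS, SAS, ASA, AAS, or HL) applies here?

Consider the given information: both triangles are right-angled (at F and I respectively), hypotenuse DE = GH = 16, and leg EF = HI = 14
This is not ASA or AAS: ASA requires two angles and the side between them. AAS requires two angles and a non-included side.
The correct criterion is HL. The hypotenuse and one leg of two right triangles are equal (Hypotenuse-Leg).

HL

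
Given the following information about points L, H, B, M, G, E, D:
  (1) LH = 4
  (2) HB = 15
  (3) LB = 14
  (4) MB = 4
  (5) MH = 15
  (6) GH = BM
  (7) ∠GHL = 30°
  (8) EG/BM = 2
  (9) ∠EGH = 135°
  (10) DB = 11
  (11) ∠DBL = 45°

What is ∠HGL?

From the given relations: GH = BM = 4.
Step 1: By the law of cosines on triangle GHL: GL² = 4² + 4² − 2·4·4·cos(30°) = 4.29, so GL ≈ 2.07.
Step 2: By the inverse law of cosines on triangle HGL: cos(∠HGL) = (4² + 2.07² − 4²) / (2·4·2.07) = 4.29/16.56 = 0.2588, so ∠HGL = 75°.

Therefore, the measure of angle ∠HGL = 75°.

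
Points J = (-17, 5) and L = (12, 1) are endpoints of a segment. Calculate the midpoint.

The midpoint is the average of the coordinates:
x: (-17 + 12)/2 = -5/2
y: (5 + 1)/2 = 3
Midpoint = (-5/2, 3)

(-5/2, 3)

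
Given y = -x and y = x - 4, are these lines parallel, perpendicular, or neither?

Slope of line 1: m1 = -1
Slope of line 2: m2 = 1
Two lines are perpendicular when the product of their slopes is -1 (negative reciprocals).
m1 * m2 = (-1) * (1) = -1, confirming perpendicularity.

Perpendicular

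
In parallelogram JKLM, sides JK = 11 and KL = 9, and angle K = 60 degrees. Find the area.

Area = 11 * 9 * sin(60°) = 99 * sqrt(3)/2 = 99*sqrt(3)/2

99*sqrt(3)/2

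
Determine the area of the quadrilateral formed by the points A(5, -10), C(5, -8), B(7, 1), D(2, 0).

Shoelace: sum of cross terms = 49, Area = (1/2)|49| = 49/2

49/2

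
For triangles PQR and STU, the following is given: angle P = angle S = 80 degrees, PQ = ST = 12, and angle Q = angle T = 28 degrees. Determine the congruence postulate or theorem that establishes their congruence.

The given information matches ASA: Two pairs of corresponding angles and the included side are equal (Angle-Side-Angle).

ASA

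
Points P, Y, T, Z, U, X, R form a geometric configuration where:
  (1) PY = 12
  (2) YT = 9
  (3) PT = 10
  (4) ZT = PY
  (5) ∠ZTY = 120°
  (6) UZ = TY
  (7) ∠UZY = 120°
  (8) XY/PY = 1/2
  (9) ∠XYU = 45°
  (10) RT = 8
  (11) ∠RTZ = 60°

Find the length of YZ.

From the given relations: ZT = PY = 12.
Step 1: By the law of cosines on triangle YTZ: YZ² = 9² + 12² − 2·9·12·cos(120°) = 333, so YZ = 3·√37.

Therefore, the length of YZ = 3·√37.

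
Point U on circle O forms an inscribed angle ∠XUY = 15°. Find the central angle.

By the inscribed angle theorem, the central angle is twice the inscribed angle.
Central angle = 2 × 15° = 30°

30°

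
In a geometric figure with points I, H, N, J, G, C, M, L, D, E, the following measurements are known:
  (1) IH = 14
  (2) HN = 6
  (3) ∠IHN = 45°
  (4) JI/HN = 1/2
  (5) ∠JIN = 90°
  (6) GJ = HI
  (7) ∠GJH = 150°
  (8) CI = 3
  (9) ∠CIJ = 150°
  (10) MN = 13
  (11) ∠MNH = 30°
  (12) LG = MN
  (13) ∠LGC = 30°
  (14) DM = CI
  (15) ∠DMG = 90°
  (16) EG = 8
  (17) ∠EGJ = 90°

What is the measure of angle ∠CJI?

From the given relations: JI = 1/2·HN = 1/2·6 = 3.
Step 1: By the law of cosines on triangle JIC: JC² = 3² + 3² − 2·3·3·cos(150°) = 33.59, so JC ≈ 5.8.
Step 2: By the inverse law of cosines on triangle CJI: cos(∠CJI) = (5.8² + 3² − 3²) / (2·5.8·3) = 33.59/34.77 = 0.9659, so ∠CJI = 15°.

Therefore, the measure of angle ∠CJI = 15°.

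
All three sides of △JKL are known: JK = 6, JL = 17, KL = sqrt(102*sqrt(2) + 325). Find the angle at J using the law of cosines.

When all three sides of a triangle are known, the law of cosines can be rearranged to find any angle.
cos(C) = (a² + b² - c²) / (2ab) gives cos(J) = -sqrt(2)/2.
Taking the inverse cosine: J = 135°.

135°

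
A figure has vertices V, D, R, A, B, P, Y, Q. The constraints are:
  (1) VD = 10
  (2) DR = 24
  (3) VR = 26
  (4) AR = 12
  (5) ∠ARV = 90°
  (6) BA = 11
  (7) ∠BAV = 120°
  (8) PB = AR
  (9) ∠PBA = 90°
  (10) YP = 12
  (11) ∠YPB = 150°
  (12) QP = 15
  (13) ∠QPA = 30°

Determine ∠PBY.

From the given relations: PB = AR = 12.
Step 1: By the law of cosines on triangle BPY: BY² = 12² + 12² − 2·12·12·cos(150°) = 537.42, so BY ≈ 23.18.
Step 2: By the inverse law of cosines on triangle PBY: cos(∠PBY) = (12² + 23.18² − 12²) / (2·12·23.18) = 537.42/556.37 = 0.9659, so ∠PBY = 15°.

Therefore, the measure of angle ∠PBY = 15°.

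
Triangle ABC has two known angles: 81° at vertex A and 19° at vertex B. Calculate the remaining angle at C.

The interior angles sum to 180°: angle C = 180 - 81 - 19 = 80°.
The triangle is acute (angles 81°, 19°, 80°).

80 degrees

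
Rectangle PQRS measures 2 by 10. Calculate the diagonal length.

Using the Pythagorean theorem:
d² = 2² + 10² = 4 + 100 = 104
d = sqrt(104) = 2*sqrt(26)

2*sqrt(26)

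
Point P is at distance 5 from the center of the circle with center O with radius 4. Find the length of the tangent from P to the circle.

tangent = √(d² - r²) = √(5² - 4²) = √(25 - 16) = √9 = 3

3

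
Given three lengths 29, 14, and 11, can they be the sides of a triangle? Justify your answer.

Check the triangle inequality: 14 + 11 = 25 ≤ 29.
Since the sum of two sides does not exceed the third, no triangle can be formed.

No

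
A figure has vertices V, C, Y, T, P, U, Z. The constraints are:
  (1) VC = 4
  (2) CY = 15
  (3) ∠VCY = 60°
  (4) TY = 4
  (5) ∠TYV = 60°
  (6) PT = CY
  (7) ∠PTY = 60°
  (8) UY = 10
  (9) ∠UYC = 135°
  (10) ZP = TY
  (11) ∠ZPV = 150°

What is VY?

Step 1: By the law of cosines on triangle VCY: VY² = 4² + 15² − 2·4·15·cos(60°) = 181, so VY = √181.

Therefore, the length of VY = √181.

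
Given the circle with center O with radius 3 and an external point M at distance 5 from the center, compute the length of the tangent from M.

Let T be the point of tangency. Then OT ⊥ MT (radius ⊥ tangent).
In right triangle OTM: OM² = OT² + MT²
5² = 3² + MT²
MT² = 16, MT = 4

4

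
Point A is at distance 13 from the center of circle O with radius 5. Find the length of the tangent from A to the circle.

Let T be the point of tangency. Then OT ⊥ AT (radius ⊥ tangent).
In right triangle OTA: OA² = OT² + AT²
13² = 5² + AT²
AT² = 144, AT = 12

12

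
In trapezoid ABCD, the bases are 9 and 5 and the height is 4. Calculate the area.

Area = (9 + 5) * 4 / 2 = 56 / 2 = 28

28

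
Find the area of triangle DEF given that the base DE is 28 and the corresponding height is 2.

Area = (1/2) * base * height
Area = (1/2) * 28 * 2
Area = 28

28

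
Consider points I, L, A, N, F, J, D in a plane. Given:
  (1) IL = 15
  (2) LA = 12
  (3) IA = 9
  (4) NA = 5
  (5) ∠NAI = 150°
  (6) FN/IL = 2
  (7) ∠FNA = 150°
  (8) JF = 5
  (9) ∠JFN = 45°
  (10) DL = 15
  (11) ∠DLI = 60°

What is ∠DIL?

Step 1: By the law of cosines on triangle ILD: ID² = 15² + 15² − 2·15·15·cos(60°) = 225, so ID = 15.
Step 2: By the inverse law of cosines on triangle DIL: cos(∠DIL) = (15² + 15² − 15²) / (2·15·15) = 225/450 = 0.5, so ∠DIL = 60°.

Therefore, the measure of angle ∠DIL = 60°.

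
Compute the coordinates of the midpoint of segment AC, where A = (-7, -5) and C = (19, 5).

The midpoint is the average of the coordinates:
x: (-7 + 19)/2 = 6
y: (-5 + 5)/2 = 0
Midpoint = (6, 0)

(6, 0)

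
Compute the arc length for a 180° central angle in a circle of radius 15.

Arc length = 2π(15)(1/2) = 15*pi

15*pi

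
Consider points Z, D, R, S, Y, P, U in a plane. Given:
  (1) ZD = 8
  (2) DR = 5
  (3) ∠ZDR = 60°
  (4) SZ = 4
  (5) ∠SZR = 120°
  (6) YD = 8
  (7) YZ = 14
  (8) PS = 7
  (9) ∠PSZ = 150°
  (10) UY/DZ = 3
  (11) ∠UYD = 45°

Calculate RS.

Step 1: By the law of cosines on triangle ZDR: ZR² = 8² + 5² − 2·8·5·cos(60°) = 49, so ZR = 7.
Step 2: By the law of cosines on triangle RZS: RS² = 7² + 4² − 2·7·4·cos(120°) = 93, so RS = √93.

Therefore, the length of RS = √93.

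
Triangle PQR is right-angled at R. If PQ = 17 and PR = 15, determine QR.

QR = sqrt(17^2 - 15^2) = sqrt(64) = 8

8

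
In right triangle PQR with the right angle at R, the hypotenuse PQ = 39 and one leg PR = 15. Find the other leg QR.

QR = sqrt(39^2 - 15^2) = sqrt(1296) = 36

36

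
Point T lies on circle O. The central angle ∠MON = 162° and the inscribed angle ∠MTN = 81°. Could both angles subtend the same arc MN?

By the inscribed angle theorem, if both angles subtend the same arc, the inscribed angle must be half the central angle.
Half of 162° = 81°, which equals the given inscribed angle of 81°.
Therefore, yes, they correspond to the same arc.

Yes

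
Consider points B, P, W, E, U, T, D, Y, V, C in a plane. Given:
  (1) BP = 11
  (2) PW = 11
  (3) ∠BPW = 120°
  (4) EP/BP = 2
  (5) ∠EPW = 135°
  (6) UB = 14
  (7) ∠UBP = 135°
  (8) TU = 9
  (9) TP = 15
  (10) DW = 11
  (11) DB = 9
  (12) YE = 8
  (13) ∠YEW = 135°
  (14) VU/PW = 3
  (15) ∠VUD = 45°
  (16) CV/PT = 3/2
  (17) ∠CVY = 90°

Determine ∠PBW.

Step 1: By the law of cosines on triangle BPW: BW² = 11² + 11² − 2·11·11·cos(120°) = 363, so BW = 11·√3.
Step 2: By the inverse law of cosines on triangle PBW: cos(∠PBW) = (11² + (11·√3)² − 11²) / (2·11·11·√3) = 363/419.16 = 0.866, so ∠PBW = 30°.

Therefore, the measure of angle ∠PBW = 30°.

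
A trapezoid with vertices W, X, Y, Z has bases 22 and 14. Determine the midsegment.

The midsegment (median) of a trapezoid connects the midpoints of the non-parallel sides.
Its length is the average of the two bases: (22 + 14) / 2 = 18.

18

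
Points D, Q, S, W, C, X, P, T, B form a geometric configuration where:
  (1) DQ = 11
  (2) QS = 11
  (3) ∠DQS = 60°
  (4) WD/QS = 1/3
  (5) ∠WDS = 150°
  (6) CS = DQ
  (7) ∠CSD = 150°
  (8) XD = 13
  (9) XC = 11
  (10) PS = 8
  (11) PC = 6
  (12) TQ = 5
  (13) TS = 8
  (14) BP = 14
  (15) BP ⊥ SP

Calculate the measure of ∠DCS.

From the given relations: CS = DQ = 11.
Step 1: By the law of cosines on triangle DQS: DS² = 11² + 11² − 2·11·11·cos(60°) = 121, so DS = 11.
Step 2: By the law of cosines on triangle CSD: CD² = 11² + 11² − 2·11·11·cos(150°) = 451.58, so CD ≈ 21.25.
Step 3: By the inverse law of cosines on triangle DCS: cos(∠DCS) = (21.25² + 11² − 11²) / (2·21.25·11) = 451.58/467.51 = 0.9659, so ∠DCS = 15°.

Therefore, the measure of angle ∠DCS = 15°.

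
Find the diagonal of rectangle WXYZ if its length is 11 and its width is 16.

Using the Pythagorean theorem:
d² = 11² + 16² = 121 + 256 = 377
d = sqrt(377)

sqrt(377)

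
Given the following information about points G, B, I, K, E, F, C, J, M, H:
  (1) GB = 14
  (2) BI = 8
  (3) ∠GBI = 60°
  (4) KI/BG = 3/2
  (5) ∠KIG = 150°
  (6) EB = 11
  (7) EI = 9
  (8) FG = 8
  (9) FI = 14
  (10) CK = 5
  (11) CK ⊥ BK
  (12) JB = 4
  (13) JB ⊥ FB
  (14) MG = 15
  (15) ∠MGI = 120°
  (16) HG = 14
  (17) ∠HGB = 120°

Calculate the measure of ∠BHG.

Step 1: By the law of cosines on triangle HGB: HB² = 14² + 14² − 2·14·14·cos(120°) = 588, so HB = 14·√3.
Step 2: By the inverse law of cosines on triangle BHG: cos(∠BHG) = ((14·√3)² + 14² − 14²) / (2·14·√3·14) = 588/678.96 = 0.866, so ∠BHG = 30°.

Therefore, the measure of angle ∠BHG = 30°.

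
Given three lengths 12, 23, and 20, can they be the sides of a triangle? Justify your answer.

Check all three triangle inequalities:
12 + 23 = 35 > 20 ✓
12 + 20 = 32 > 23 ✓
23 + 20 = 43 > 12 ✓
All conditions hold, so these sides form a valid triangle.

Yes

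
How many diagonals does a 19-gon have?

Total line segments between 19 vertices = C(19,2) = 171.
Subtract the 19 sides: 171 - 19 = 152 diagonals.

152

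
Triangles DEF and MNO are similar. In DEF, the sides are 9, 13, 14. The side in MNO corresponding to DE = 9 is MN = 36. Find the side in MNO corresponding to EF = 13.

Similar triangles have proportional sides. Setting up the proportion:
MN / DE = NO / EF
36 / 9 = NO / 13
NO = 13 * 36 / 9 = 52.

52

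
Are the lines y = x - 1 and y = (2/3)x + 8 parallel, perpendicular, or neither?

Slope of line 1: m1 = 1
Slope of line 2: m2 = 2/3
m1 != m2 (1 != 2/3), so not parallel.
m1 * m2 = (1) * (2/3) = 2/3 != -1, so not perpendicular.
The lines are neither parallel nor perpendicular.

Neither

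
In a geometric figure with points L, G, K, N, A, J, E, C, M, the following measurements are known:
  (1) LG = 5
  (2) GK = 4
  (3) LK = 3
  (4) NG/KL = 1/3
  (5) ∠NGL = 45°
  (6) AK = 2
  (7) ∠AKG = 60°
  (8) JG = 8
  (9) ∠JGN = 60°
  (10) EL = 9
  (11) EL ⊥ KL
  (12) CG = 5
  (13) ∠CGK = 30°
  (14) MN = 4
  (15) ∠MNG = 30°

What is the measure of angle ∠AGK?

Step 1: By the law of cosines on triangle GKA: GA² = 4² + 2² − 2·4·2·cos(60°) = 12, so GA = 2·√3.
Step 2: By the inverse law of cosines on triangle AGK: cos(∠AGK) = ((2·√3)² + 4² − 2²) / (2·2·√3·4) = 24/27.71 = 0.866, so ∠AGK = 30°.

Therefore, the measure of angle ∠AGK = 30°.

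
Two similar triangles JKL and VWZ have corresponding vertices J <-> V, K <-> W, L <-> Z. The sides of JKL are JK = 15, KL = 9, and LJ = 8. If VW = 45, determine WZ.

k = 45/15 = 3. WZ = 3 * 9 = 27.

27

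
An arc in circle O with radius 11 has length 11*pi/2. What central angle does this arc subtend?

The full circumference is 2πr = 22*pi.
The arc is 11*pi/2 / 22*pi = 1/4 of the full circle.
So the central angle = 1/4 × 360° = 90°.

90°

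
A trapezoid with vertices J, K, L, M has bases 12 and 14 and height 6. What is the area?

Area of a trapezoid = (base1 + base2) * height / 2
Area = (12 + 14) * 6 / 2
Area = 26 * 6 / 2
Area = 156 / 2
Area = 78

78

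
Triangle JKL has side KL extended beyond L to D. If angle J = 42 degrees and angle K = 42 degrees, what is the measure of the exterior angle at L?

Exterior angle = 42 + 42 = 84 degrees (exterior angle theorem).

84 degrees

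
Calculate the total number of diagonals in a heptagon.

The number of diagonals in an n-gon is n(n - 3)/2.
For n = 7: 7(7 - 3)/2 = 7 × 4 / 2 = 14.

14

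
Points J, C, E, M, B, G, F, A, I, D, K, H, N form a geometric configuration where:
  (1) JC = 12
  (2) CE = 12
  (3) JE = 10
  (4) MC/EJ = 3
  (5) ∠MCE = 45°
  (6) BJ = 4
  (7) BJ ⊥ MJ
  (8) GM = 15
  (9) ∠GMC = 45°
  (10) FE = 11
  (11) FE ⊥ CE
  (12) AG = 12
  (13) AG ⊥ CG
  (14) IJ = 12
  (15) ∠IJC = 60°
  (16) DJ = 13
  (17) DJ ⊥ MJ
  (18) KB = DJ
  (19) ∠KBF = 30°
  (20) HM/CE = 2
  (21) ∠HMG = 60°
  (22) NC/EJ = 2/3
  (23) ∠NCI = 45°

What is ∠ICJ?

Step 1: By the law of cosines on triangle CJI: CI² = 12² + 12² − 2·12·12·cos(60°) = 144, so CI = 12.
Step 2: By the inverse law of cosines on triangle ICJ: cos(∠ICJ) = (12² + 12² − 12²) / (2·12·12) = 144/288 = 0.5, so ∠ICJ = 60°.

Therefore, the measure of angle ∠ICJ = 60°.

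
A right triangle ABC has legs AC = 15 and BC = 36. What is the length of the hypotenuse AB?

AB = sqrt(15^2 + 36^2) = sqrt(1521) = 39

39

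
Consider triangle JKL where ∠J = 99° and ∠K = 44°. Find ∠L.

By the triangle angle sum property, the three interior angles of any triangle add up to 180°.
We know angle J = 99° and angle K = 44°, so their sum is 143°.
Therefore angle L = 180° - 143° = 37°.

37 degrees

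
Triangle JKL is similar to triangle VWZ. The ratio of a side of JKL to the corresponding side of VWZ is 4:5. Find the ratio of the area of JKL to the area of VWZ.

Area scales with the square of linear dimensions. If every length is multiplied by 4/5, then the area is multiplied by (4/5)^2 = 16/25.
The area ratio is 16:25.

16:25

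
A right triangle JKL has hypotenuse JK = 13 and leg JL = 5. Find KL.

KL = sqrt(13^2 - 5^2) = sqrt(144) = 12

12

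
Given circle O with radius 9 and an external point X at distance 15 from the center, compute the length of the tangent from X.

tangent = √(d² - r²) = √(15² - 9²) = √(225 - 81) = √144 = 12

12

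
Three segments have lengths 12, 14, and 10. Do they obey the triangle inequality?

Sort the sides: 10, 12, 14.
It suffices to check that the sum of the two smallest exceeds the largest:
10 + 12 = 22 > 14. ✓
Yes, a valid triangle can be formed.

Yes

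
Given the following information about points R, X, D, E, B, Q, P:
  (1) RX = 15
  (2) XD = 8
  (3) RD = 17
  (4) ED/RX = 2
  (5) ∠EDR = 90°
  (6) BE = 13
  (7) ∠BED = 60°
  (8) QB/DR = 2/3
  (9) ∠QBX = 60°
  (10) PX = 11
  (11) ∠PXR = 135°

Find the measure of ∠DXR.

Step 1: By the inverse law of cosines on triangle DXR: cos(∠DXR) = (8² + 15² − 17²) / (2·8·15) = 0/240 = 0, so ∠DXR = 90°.

Therefore, the measure of angle ∠DXR = 90°.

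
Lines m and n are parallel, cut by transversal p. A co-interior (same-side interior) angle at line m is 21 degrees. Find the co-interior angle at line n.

Co-interior (same-side interior) angles are between the parallel lines on the same side of the transversal.
Unlike corresponding or alternate interior angles, they are supplementary rather than equal.
So the angle = 180 - 21 = 159 degrees.

159 degrees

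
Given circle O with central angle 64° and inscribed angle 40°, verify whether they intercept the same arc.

By the inscribed angle theorem, the inscribed angle for a central angle of 64° should be 64° / 2 = 32°.
The given inscribed angle is 40°, which does not equal 32°.
Therefore, no, they do not correspond to the same arc.

No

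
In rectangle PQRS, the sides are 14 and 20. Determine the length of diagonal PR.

A rectangle's diagonal splits it into two right triangles, with the diagonal as the hypotenuse.
By the Pythagorean theorem, d^2 = 14^2 + 20^2 = 596.
Therefore d = sqrt(596) = 2*sqrt(149).

2*sqrt(149)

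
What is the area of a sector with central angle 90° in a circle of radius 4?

Sector area = π(4²)(1/4) = 4*pi

4*pi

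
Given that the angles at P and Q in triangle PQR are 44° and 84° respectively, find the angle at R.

angle R = 180 - 44 - 84 = 52 degrees.

52 degrees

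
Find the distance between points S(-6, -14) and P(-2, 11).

d = sqrt((-2 - -6)^2 + (11 - -14)^2)
d = sqrt(4^2 + 25^2)
d = sqrt(16 + 625)
d = sqrt(641)

sqrt(641)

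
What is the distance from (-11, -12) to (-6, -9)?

The horizontal distance is |-6 - -11| = 5 and the vertical distance is |-9 - -12| = 3.
By the Pythagorean theorem, d = sqrt(5^2 + 3^2) = sqrt(34).

sqrt(34)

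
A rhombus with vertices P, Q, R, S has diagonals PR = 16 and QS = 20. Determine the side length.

In a rhombus, the diagonals bisect each other perpendicularly, creating four congruent right triangles.
Each triangle has legs 8 (half of 16) and 10 (half of 20).
The hypotenuse of each right triangle is a side of the rhombus:
side = sqrt(8^2 + 10^2) = sqrt(164) = 2*sqrt(41)

2*sqrt(41)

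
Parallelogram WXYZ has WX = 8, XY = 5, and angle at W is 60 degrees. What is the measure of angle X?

In a parallelogram, consecutive angles are supplementary (sum to 180°).
angle X = 180 - angle W
angle X = 180 - 60
angle X = 120 degrees

120 degrees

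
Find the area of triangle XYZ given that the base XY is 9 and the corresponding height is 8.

Area = (1/2) * base * height
Area = (1/2) * 9 * 8
Area = 36

36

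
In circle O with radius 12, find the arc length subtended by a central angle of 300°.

The full circumference is 2πr = 2π(12) = 24*pi.
The arc spans 300° out of 360°, which is a fraction of 5/6.
Arc length = 24*pi × 5/6 = 20*pi.

20*pi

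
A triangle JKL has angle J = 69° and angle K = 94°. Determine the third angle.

By the triangle angle sum property, the three interior angles of any triangle add up to 180°.
We know angle J = 69° and angle K = 94°, so their sum is 163°.
Therefore angle L = 180° - 163° = 17°.

17 degrees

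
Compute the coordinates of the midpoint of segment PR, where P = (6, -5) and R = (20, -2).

The midpoint is the average of the coordinates:
x: (6 + 20)/2 = 13
y: (-5 + -2)/2 = -7/2
Midpoint = (13, -7/2)

(13, -7/2)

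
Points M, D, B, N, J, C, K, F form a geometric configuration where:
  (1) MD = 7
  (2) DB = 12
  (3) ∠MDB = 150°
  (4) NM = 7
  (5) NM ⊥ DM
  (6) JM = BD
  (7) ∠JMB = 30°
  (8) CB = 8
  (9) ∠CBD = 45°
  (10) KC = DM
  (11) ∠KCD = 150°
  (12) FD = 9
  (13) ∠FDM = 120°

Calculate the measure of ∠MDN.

Step 1: By the law of cosines on triangle DMN: DN² = 7² + 7² − 2·7·7·cos(90°) = 98, so DN = 7·√2.
Step 2: By the inverse law of cosines on triangle MDN: cos(∠MDN) = (7² + (7·√2)² − 7²) / (2·7·7·√2) = 98/138.59 = 0.7071, so ∠MDN = 45°.

Therefore, the measure of angle ∠MDN = 45°.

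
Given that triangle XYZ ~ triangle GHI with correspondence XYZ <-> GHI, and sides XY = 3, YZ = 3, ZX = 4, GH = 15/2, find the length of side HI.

Since the triangles are similar, the ratio of corresponding sides is constant.
Scale factor k = GH / XY = 15/2 / 3 = 5/2
HI = k * YZ = 5/2 * 3 = 15/2

15/2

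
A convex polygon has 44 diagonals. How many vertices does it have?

Using d = n(n - 3)/2, we solve 44 = n(n - 3)/2.
So n(n - 3) = 88.
Testing n = 11: 11 * 8 = 88 = 88. Correct.
The polygon has 11 sides.

11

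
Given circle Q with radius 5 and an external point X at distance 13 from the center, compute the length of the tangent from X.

Let T be the point of tangency. Then QT ⊥ XT (radius ⊥ tangent).
In right triangle QTX: QX² = QT² + XT²
13² = 5² + XT²
XT² = 144, XT = 12

12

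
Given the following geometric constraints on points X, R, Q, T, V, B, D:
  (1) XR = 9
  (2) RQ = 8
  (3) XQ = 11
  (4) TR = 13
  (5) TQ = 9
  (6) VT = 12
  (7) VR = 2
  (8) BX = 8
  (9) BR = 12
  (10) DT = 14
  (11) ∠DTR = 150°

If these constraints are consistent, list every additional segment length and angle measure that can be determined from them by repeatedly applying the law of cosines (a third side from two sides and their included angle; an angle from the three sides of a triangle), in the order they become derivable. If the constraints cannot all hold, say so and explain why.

The constraints are consistent. Derivable facts, in order:
After 1 step:
- RD ≈ 26.08
- ∠BRX = 41.81°
- ∠BXR = 89.6°
- ∠QRT = 43.05°
- ∠QRX = 80.41°
- ∠QTR = 37.36°
- ∠QXR = 45.82°
- ∠RBX = 48.59°
- ∠RQT = 99.59°
- ∠RQX = 53.78°
- ∠RTV = 7.95°
- ∠RVT = 115.94°
- ∠TRV = 56.1°
After 2 steps:
- ∠DRT = 15.57°
- ∠RDT = 14.43°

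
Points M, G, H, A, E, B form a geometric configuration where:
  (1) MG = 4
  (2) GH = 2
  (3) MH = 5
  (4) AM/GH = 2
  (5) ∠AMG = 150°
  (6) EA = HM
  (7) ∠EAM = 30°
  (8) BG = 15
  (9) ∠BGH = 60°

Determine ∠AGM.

From the given relations: AM = 2·GH = 2·2 = 4.
Step 1: By the law of cosines on triangle GMA: GA² = 4² + 4² − 2·4·4·cos(150°) = 59.71, so GA ≈ 7.73.
Step 2: By the inverse law of cosines on triangle AGM: cos(∠AGM) = (7.73² + 4² − 4²) / (2·7.73·4) = 59.71/61.82 = 0.9659, so ∠AGM = 15°.

Therefore, the measure of angle ∠AGM = 15°.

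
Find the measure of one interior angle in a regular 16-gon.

Each interior angle of a regular n-gon is (n - 2) * 180 / n.
For n = 16: (16 - 2) * 180 / 16 = 2520/16 = 315/2 degrees.

315/2 degrees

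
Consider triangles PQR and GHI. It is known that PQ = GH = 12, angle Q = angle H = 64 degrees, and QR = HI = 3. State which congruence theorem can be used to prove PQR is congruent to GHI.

The given information matches SAS: Two pairs of corresponding sides and the included angle are equal (Side-Angle-Side).

SAS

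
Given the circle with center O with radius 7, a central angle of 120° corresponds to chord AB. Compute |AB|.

Drop a perpendicular from the center to the chord, bisecting both the chord and the central angle.
Each half-chord = r sin(θ/2) = 7 sin(60°).
The full chord = 2 × 7 × sin(60°) = 7*sqrt(3).

7*sqrt(3)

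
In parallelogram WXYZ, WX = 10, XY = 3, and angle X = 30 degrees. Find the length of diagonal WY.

The diagonal of a parallelogram can be found by treating two adjacent sides and the diagonal as a triangle.
Applying the law of cosines with sides 10, 3 and included angle 30°:
d^2 = 100 + 9 - 60*cos(30°) = 109 - 30*sqrt(3)
d = sqrt(109 - 30*sqrt(3))

sqrt(109 - 30*sqrt(3))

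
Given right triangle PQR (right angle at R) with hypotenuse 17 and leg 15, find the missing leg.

QR = sqrt(17^2 - 15^2) = sqrt(64) = 8

8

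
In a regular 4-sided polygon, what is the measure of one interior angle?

Each interior angle of a regular n-gon is (n - 2) * 180 / n.
For n = 4: (4 - 2) * 180 / 4 = 360/4 = 90 degrees.

90 degrees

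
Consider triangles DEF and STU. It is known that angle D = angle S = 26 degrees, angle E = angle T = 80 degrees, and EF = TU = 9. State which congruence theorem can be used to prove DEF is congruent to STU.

Consider the given information: angle D = angle S = 26 degrees, angle E = angle T = 80 degrees, and EF = TU = 9
This is not ASA or HL: ASA requires two angles and the side between them. HL only applies to right triangles with matching hypotenuse and leg.
The correct criterion is AAS. Two pairs of corresponding angles and a non-included side are equal (Angle-Angle-Side).

AAS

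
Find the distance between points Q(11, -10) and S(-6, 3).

The horizontal distance is |-6 - 11| = 17 and the vertical distance is |3 - -10| = 13.
By the Pythagorean theorem, d = sqrt(17^2 + 13^2) = sqrt(458).

sqrt(458)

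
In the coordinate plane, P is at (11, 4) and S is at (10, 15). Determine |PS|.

d = sqrt((-1)^2 + (11)^2) = sqrt(122)

sqrt(122)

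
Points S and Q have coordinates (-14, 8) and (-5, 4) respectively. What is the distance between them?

The horizontal distance is |-5 - -14| = 9 and the vertical distance is |4 - 8| = 4.
By the Pythagorean theorem, d = sqrt(9^2 + 4^2) = sqrt(97).

sqrt(97)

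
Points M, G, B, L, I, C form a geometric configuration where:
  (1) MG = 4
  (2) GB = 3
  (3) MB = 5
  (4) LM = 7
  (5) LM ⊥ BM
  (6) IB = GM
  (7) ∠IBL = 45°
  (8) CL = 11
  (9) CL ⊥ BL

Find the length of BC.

Step 1: By the law of cosines on triangle LMB: LB² = 7² + 5² − 2·7·5·cos(90°) = 74, so LB = √74.
Step 2: By the law of cosines on triangle BLC: BC² = √74² + 11² − 2·√74·11·cos(90°) = 195, so BC = √195.

Therefore, the length of BC = √195.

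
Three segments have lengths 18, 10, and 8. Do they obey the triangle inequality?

Check the triangle inequality: 10 + 8 = 18 ≤ 18.
Since the sum of two sides does not exceed the third, no triangle can be formed.

No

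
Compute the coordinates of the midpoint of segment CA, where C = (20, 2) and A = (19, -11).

The midpoint is the average of the coordinates:
x: (20 + 19)/2 = 39/2
y: (2 + -11)/2 = -9/2
Midpoint = (39/2, -9/2)

(39/2, -9/2)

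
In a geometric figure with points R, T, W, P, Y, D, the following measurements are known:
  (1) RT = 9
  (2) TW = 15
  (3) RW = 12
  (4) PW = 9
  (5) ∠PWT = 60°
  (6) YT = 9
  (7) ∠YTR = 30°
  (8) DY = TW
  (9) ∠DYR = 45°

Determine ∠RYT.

Step 1: By the law of cosines on triangle YTR: YR² = 9² + 9² − 2·9·9·cos(30°) = 21.7, so YR ≈ 4.66.
Step 2: By the inverse law of cosines on triangle RYT: cos(∠RYT) = (4.66² + 9² − 9²) / (2·4.66·9) = 21.7/83.86 = 0.2588, so ∠RYT = 75°.

Therefore, the measure of angle ∠RYT = 75°.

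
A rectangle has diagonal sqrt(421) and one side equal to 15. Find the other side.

Using the Pythagorean theorem: d^2 = a^2 + b^2
b^2 = d^2 - a^2
b^2 = 421 - 225
b^2 = 196
b = sqrt(196) = 14

14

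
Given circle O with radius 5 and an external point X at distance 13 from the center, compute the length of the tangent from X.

tangent = √(d² - r²) = √(13² - 5²) = √(169 - 25) = √144 = 12

12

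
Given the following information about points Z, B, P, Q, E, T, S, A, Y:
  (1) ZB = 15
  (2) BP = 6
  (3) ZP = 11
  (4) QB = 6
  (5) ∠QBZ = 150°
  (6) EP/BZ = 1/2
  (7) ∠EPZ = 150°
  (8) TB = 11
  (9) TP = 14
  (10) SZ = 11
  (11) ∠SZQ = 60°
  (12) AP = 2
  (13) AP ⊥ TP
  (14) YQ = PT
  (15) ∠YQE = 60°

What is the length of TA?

Step 1: By the law of cosines on triangle TPA: TA² = 14² + 2² − 2·14·2·cos(90°) = 200, so TA = 10·√2.

Therefore, the length of TA = 10·√2.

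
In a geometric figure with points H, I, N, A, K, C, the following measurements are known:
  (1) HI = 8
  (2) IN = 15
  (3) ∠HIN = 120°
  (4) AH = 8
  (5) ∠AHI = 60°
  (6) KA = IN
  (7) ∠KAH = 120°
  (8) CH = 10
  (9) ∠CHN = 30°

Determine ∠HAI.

Step 1: By the law of cosines on triangle AHI: AI² = 8² + 8² − 2·8·8·cos(60°) = 64, so AI = 8.
Step 2: By the inverse law of cosines on triangle HAI: cos(∠HAI) = (8² + 8² − 8²) / (2·8·8) = 64/128 = 0.5, so ∠HAI = 60°.

Therefore, the measure of angle ∠HAI = 60°.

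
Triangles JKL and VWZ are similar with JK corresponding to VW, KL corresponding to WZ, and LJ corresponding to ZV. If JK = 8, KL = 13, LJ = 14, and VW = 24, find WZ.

Similar triangles have proportional sides. Setting up the proportion:
VW / JK = WZ / KL
24 / 8 = WZ / 13
WZ = 13 * 24 / 8 = 39.

39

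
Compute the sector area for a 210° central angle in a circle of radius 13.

Sector area = π(13²)(7/12) = 1183*pi/12

1183*pi/12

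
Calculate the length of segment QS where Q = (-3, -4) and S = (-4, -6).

The horizontal distance is |-4 - -3| = 1 and the vertical distance is |-6 - -4| = 2.
By the Pythagorean theorem, d = sqrt(1^2 + 2^2) = sqrt(5).

sqrt(5)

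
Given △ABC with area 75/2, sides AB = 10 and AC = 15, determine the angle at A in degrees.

sin(C) = 2 * 75/2 / (10 * 15) = 1/2, so C = arcsin(1/2) = 30°.
Since sin(180° - C) = sin(C), the obtuse angle 150° gives the same area, so C = 30° or C = 150°.

30° or 150°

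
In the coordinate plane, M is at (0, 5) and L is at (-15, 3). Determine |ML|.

d = sqrt((-15)^2 + (-2)^2) = sqrt(229)

sqrt(229)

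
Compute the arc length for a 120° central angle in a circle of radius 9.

Arc length = 2πr × θ/360
= 2π × 9 × 1/3
= 6*pi

6*pi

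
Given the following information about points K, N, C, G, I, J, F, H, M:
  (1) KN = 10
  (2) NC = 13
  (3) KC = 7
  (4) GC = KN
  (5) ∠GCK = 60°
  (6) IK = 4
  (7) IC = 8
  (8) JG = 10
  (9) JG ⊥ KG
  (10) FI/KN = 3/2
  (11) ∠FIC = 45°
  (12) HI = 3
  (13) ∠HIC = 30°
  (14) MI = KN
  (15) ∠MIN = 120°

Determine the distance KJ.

From the given relations: GC = KN = 10.
Step 1: By the law of cosines on triangle GCK: GK² = 10² + 7² − 2·10·7·cos(60°) = 79, so GK = √79.
Step 2: By the law of cosines on triangle KGJ: KJ² = √79² + 10² − 2·√79·10·cos(90°) = 179, so KJ = √179.

Therefore, the length of KJ = √179.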